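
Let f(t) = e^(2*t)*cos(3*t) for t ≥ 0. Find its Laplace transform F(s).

L{cos(3t)} = s/(s^2 + 9).
By the first shifting theorem, multiplying by e^(2t) replaces s with s - 2.

F(s) = (s - 2)/((s - 2)^2 + 9)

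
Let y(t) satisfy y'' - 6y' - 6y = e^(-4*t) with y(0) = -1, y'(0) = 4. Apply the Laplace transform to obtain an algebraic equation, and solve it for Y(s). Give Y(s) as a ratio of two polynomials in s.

Y(s) = (-s^2 + 6*s + 41)/(s^3 - 2*s^2 - 30*s - 24)

Take the Laplace transform of both sides.
With L{y''} = s^2 Y - s·y(0) - y'(0) and L{y'} = sY - y(0), with y(0) = -1, y'(0) = 4: the LHS transforms to (s^2 - 6*s - 6)Y - (-s + 10).
The right side is L{e^(-4*t)} = 1/(s + 4).
So (s^2 - 6*s - 6)Y = 1/(s + 4) + (-s + 10).
Isolate Y and clear denominators.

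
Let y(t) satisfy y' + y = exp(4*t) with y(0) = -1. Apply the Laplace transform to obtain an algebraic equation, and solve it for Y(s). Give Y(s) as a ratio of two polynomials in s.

Laplace-transform each side.
Using L{y'} = sY - y(0) = sY - (-1), the left side becomes (s + 1)Y - (-1).
The right side is L{exp(4*t)} = 1/(s - 4).
So (s + 1)Y = 1/(s - 4) + (-1).
Isolate Y and clear denominators.

Y(s) = (-s + 5)/(s^2 - 3*s - 4)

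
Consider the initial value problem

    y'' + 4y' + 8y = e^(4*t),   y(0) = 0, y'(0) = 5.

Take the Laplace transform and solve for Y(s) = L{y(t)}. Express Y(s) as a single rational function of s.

Apply the Laplace transform to the equation.
The derivative rules (L{y''} = s^2 Y - s·y(0) - y'(0) and L{y'} = sY - y(0), with y(0) = 0, y'(0) = 5) turn the left side into (s^2 + 4*s + 8)Y - (5).
The right side is L{e^(4*t)} = 1/(s - 4).
So (s^2 + 4*s + 8)Y = 1/(s - 4) + (5).
Divide through and combine into a single rational function.

Y(s) = (5*s - 19)/(s^3 - 8*s - 32)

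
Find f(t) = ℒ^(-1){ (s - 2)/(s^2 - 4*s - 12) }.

f(t) = exp(2*t)*cosh(4*t)

Rewrite the denominator: s^2 - 4*s - 12 = (s - 2)^2 - 16.
The form in (s - 2) signals a first-shifting-theorem factor e^(2t).
Since L{cosh(4t)} = s/(s^2 - 16), the inverse is e^(2*t)*cosh(4*t).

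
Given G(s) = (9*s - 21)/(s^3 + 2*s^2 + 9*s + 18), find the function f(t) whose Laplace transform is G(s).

Factor the denominator: s^3 + 2*s^2 + 9*s + 18 = (s + 2)*(s^2 + 9).
Partial fraction decomposition gives [-3/(s + 2)] + [3*s/(s^2 + 9)] + [3/(s^2 + 9)].
Invert each term: -3/(s + 2) ↔ -3e^(-2t); 3·s/(s^2 + 9) ↔ 3cos(3t); 1·3/(s^2 + 9) ↔ sin(3t).

f(t) = sin(3*t) + 3*cos(3*t) - 3*exp(-2*t)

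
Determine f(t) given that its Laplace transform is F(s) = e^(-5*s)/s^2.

The factor e^(-5s) signals a time shift by c = 5 (second shifting theorem).
L{t} = 1!/s^2 = 1/s^2, so L^-1{s^(-2)} = t.
Hence the inverse is u(t - 5) times that function evaluated at t - 5.

f(t) = Heaviside(t - 5)*(t - 5)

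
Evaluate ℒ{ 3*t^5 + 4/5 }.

4/(5*s) + 360/s^6

Apply the Laplace transform termwise.
L{4/5} = (4/5)/s; (3)·[L{t^5} = 5!/s^6 = 120/s^6].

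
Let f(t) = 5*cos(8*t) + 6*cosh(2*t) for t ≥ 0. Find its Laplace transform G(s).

G(s) = 5*s/(s^2 + 64) + 6*s/(s^2 - 4)

Apply the Laplace transform termwise.
(6)·[L{cosh(2t)} = s/(s^2 - 4)]; (5)·[L{cos(8t)} = s/(s^2 + 64)].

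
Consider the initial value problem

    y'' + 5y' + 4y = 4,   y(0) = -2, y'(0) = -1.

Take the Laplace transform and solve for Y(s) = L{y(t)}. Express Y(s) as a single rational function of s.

Take the Laplace transform of both sides.
Using L{y''} = s^2 Y - s·y(0) - y'(0) and L{y'} = sY - y(0), with y(0) = -2, y'(0) = -1, the left side becomes (s^2 + 5*s + 4)Y - (-2*s - 11).
The right side is L{4} = 4/s.
So (s^2 + 5*s + 4)Y = 4/s + (-2*s - 11).
Divide through and combine into a single rational function.

Y(s) = (-2*s^2 - 11*s + 4)/(s^3 + 5*s^2 + 4*s)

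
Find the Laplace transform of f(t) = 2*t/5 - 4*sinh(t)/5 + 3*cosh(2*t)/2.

3*s/(2*(s^2 - 4)) - 4/(5*(s^2 - 1)) + 2/(5*s^2)

The transform is linear, so treat each term independently.
(-4/5)·[L{sinh(t)} = 1/(s^2 - 1)]; (3/2)·[L{cosh(2t)} = s/(s^2 - 4)]; (2/5)·[L{t} = 1!/s^2 = 1/s^2].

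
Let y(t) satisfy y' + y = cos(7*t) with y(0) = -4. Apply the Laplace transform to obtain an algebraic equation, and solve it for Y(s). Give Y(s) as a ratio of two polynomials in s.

Y(s) = (-4*s^2 + s - 196)/(s^3 + s^2 + 49*s + 49)

Take the Laplace transform of both sides.
The derivative rules (L{y'} = sY - y(0) = sY - (-4)) turn the left side into (s + 1)Y - (-4).
The right side is L{cos(7*t)} = s/(s^2 + 49).
So (s + 1)Y = s/(s^2 + 49) + (-4).
Divide through and combine into a single rational function.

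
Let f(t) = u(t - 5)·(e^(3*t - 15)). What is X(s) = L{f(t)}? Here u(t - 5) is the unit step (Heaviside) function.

X(s) = exp(-5*s)/(s - 3)

By the second shifting theorem, L{u(t - c)·g(t - c)} = e^(-cs)·G(s) with c = 5 and G(s) = L{g(t)}.
L{e^(3t)} = 1/(s - 3).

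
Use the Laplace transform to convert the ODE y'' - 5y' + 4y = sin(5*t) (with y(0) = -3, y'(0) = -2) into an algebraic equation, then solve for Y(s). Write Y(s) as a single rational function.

Apply the Laplace transform to the equation.
Using L{y''} = s^2 Y - s·y(0) - y'(0) and L{y'} = sY - y(0), with y(0) = -3, y'(0) = -2, the left side becomes (s^2 - 5*s + 4)Y - (-3*s + 13).
The right side is L{sin(5*t)} = 5/(s^2 + 25).
So (s^2 - 5*s + 4)Y = 5/(s^2 + 25) + (-3*s + 13).
Solve for Y(s) and write it as one ratio of polynomials.

Y(s) = (-3*s^3 + 13*s^2 - 75*s + 330)/(s^4 - 5*s^3 + 29*s^2 - 125*s + 100)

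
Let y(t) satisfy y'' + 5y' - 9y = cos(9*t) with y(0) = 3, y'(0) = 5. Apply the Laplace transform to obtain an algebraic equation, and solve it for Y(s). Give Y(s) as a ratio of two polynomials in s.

Y(s) = (3*s^3 + 20*s^2 + 244*s + 1620)/(s^4 + 5*s^3 + 72*s^2 + 405*s - 729)

Apply the Laplace transform to the equation.
Using L{y''} = s^2 Y - s·y(0) - y'(0) and L{y'} = sY - y(0), with y(0) = 3, y'(0) = 5, the left side becomes (s^2 + 5*s - 9)Y - (3*s + 20).
The right side is L{cos(9*t)} = s/(s^2 + 81).
So (s^2 + 5*s - 9)Y = s/(s^2 + 81) + (3*s + 20).
Solve for Y(s) and write it as one ratio of polynomials.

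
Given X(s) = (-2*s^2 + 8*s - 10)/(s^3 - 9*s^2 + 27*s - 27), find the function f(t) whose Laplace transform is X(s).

f(t) = -2*t^2*exp(3*t) - 4*t*exp(3*t) - 2*exp(3*t)

Factor the denominator: s^3 - 9*s^2 + 27*s - 27 = (s - 3)^3.
Partial fraction decomposition gives [-2/(s - 3)] + [-4/(s - 3)^2] + [-4/(s - 3)^3].
Invert each term: -2/(s - 3) ↔ -2e^(3t); -4/(s - 3)^2 ↔ -4t·e^(3t); -4/(s - 3)^3 ↔ (-2)t^2·e^(3t).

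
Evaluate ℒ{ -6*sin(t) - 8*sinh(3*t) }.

-6/(s^2 + 1) - 24/(s^2 - 9)

The transform is linear, so treat each term independently.
(-6)·[L{sin(t)} = 1/(s^2 + 1)]; (-8)·[L{sinh(3t)} = 3/(s^2 - 9)].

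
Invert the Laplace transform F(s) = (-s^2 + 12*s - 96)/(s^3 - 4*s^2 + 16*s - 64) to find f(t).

Factor the denominator: s^3 - 4*s^2 + 16*s - 64 = (s - 4)*(s^2 + 16).
Partial fraction decomposition gives [-2/(s - 4)] + [s/(s^2 + 16)] + [16/(s^2 + 16)].
Invert each term: -2/(s - 4) ↔ -2e^(4t); 1·s/(s^2 + 16) ↔ cos(4t); 4·4/(s^2 + 16) ↔ 4sin(4t).

f(t) = -2*exp(4*t) + 4*sin(4*t) + cos(4*t)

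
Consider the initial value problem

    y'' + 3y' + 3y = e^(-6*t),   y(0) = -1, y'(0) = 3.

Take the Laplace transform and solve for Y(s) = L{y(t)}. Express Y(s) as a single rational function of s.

Apply the Laplace transform to the equation.
The derivative rules (L{y''} = s^2 Y - s·y(0) - y'(0) and L{y'} = sY - y(0), with y(0) = -1, y'(0) = 3) turn the left side into (s^2 + 3*s + 3)Y - (-s).
The right side is L{e^(-6*t)} = 1/(s + 6).
So (s^2 + 3*s + 3)Y = 1/(s + 6) + (-s).
Solve for Y(s) and write it as one ratio of polynomials.

Y(s) = (-s^2 - 6*s + 1)/(s^3 + 9*s^2 + 21*s + 18)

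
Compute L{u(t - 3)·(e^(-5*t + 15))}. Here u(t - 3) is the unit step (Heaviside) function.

By the second shifting theorem, L{u(t - c)·g(t - c)} = e^(-cs)·G(s) with c = 3 and G(s) = L{g(t)}.
L{e^(-5t)} = 1/(s + 5).

exp(-3*s)/(s + 5)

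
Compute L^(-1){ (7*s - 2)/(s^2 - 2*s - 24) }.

4*exp(6*t) + 3*exp(-4*t)

Factor the denominator: s^2 - 2*s - 24 = (s - 6)*(s + 4).
Partial fraction decomposition gives [3/(s + 4)] + [4/(s - 6)].
Invert each term: 3/(s + 4) ↔ 3e^(-4t); 4/(s - 6) ↔ 4e^(6t).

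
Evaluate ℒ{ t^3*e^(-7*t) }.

L{t^3} = 3!/s^4 = 6/s^4.
By the first shifting theorem, multiplying by e^(-7t) replaces s with s + 7.

6/(s + 7)^4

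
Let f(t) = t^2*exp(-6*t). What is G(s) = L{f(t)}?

G(s) = 2/(s + 6)^3

L{e^(-6t)} = 1/(s + 6).
Then apply L{t^2·g(t)} = (-1)^2 d^2/ds^2[H(s)] with H(s) = 1/(s + 6):
differentiating 2 times and applying the sign gives 2/(s + 6)^3.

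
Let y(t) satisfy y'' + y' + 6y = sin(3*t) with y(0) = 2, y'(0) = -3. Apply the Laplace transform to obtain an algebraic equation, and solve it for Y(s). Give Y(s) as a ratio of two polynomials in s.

Y(s) = (2*s^3 - s^2 + 18*s - 6)/(s^4 + s^3 + 15*s^2 + 9*s + 54)

Take the Laplace transform of both sides.
Using L{y''} = s^2 Y - s·y(0) - y'(0) and L{y'} = sY - y(0), with y(0) = 2, y'(0) = -3, the left side becomes (s^2 + s + 6)Y - (2*s - 1).
The right side is L{sin(3*t)} = 3/(s^2 + 9).
So (s^2 + s + 6)Y = 3/(s^2 + 9) + (2*s - 1).
Isolate Y and clear denominators.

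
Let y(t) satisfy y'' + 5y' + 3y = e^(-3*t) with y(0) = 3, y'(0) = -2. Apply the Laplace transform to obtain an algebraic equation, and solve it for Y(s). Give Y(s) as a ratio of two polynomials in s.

Y(s) = (3*s^2 + 22*s + 40)/(s^3 + 8*s^2 + 18*s + 9)

Transform both sides with L{·}.
Using L{y''} = s^2 Y - s·y(0) - y'(0) and L{y'} = sY - y(0), with y(0) = 3, y'(0) = -2, the left side becomes (s^2 + 5*s + 3)Y - (3*s + 13).
The right side is L{e^(-3*t)} = 1/(s + 3).
So (s^2 + 5*s + 3)Y = 1/(s + 3) + (3*s + 13).
Isolate Y and clear denominators.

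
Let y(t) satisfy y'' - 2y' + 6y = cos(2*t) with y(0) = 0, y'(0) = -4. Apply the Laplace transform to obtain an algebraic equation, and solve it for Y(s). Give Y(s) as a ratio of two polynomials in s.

Apply the Laplace transform to the equation.
Using L{y''} = s^2 Y - s·y(0) - y'(0) and L{y'} = sY - y(0), with y(0) = 0, y'(0) = -4, the left side becomes (s^2 - 2*s + 6)Y - (-4).
The right side is L{cos(2*t)} = s/(s^2 + 4).
So (s^2 - 2*s + 6)Y = s/(s^2 + 4) + (-4).
Solve for Y(s) and write it as one ratio of polynomials.

Y(s) = (-4*s^2 + s - 16)/(s^4 - 2*s^3 + 10*s^2 - 8*s + 24)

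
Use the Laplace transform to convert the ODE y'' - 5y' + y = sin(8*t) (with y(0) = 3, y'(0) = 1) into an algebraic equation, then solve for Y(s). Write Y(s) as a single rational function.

Transform both sides with L{·}.
With L{y''} = s^2 Y - s·y(0) - y'(0) and L{y'} = sY - y(0), with y(0) = 3, y'(0) = 1: the LHS transforms to (s^2 - 5*s + 1)Y - (3*s - 14).
The right side is L{sin(8*t)} = 8/(s^2 + 64).
So (s^2 - 5*s + 1)Y = 8/(s^2 + 64) + (3*s - 14).
Isolate Y and clear denominators.

Y(s) = (3*s^3 - 14*s^2 + 192*s - 888)/(s^4 - 5*s^3 + 65*s^2 - 320*s + 64)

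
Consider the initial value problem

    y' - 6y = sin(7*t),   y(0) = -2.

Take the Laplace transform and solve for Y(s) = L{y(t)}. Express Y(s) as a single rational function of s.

Y(s) = (-2*s^2 - 91)/(s^3 - 6*s^2 + 49*s - 294)

Apply the Laplace transform to the equation.
Using L{y'} = sY - y(0) = sY - (-2), the left side becomes (s - 6)Y - (-2).
The right side is L{sin(7*t)} = 7/(s^2 + 49).
So (s - 6)Y = 7/(s^2 + 49) + (-2).
Isolate Y and clear denominators.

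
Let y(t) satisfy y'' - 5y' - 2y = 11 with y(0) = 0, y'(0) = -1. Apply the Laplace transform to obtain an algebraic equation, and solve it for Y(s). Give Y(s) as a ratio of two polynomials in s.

Y(s) = (-s + 11)/(s^3 - 5*s^2 - 2*s)

Transform both sides with L{·}.
With L{y''} = s^2 Y - s·y(0) - y'(0) and L{y'} = sY - y(0), with y(0) = 0, y'(0) = -1: the LHS transforms to (s^2 - 5*s - 2)Y - (-1).
The right side is L{11} = 11/s.
So (s^2 - 5*s - 2)Y = 11/s + (-1).
Isolate Y and clear denominators.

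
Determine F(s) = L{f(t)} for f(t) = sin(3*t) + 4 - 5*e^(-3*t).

Apply the Laplace transform termwise.
L{sin(3t)} = 3/(s^2 + 9); (-5)·[L{e^(-3t)} = 1/(s + 3)]; L{4} = 4/s.

F(s) = 3/(s^2 + 9) - 5/(s + 3) + 4/s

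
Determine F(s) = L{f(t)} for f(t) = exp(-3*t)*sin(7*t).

L{sin(7t)} = 7/(s^2 + 49).
By the first shifting theorem, multiplying by e^(-3t) replaces s with s + 3.

F(s) = 7/((s + 3)^2 + 49)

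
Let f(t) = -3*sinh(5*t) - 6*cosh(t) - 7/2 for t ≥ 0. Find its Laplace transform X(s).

By linearity of the Laplace transform, transform each term separately.
(-3)·[L{sinh(5t)} = 5/(s^2 - 25)]; L{-7/2} = (-7/2)/s; (-6)·[L{cosh(t)} = s/(s^2 - 1)].

X(s) = -6*s/(s^2 - 1) - 15/(s^2 - 25) - 7/(2*s)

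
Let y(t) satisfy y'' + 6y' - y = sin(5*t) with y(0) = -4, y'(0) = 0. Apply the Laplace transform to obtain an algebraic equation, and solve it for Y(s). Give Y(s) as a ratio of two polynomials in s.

Y(s) = (-4*s^3 - 24*s^2 - 100*s - 595)/(s^4 + 6*s^3 + 24*s^2 + 150*s - 25)

Transform both sides with L{·}.
Using L{y''} = s^2 Y - s·y(0) - y'(0) and L{y'} = sY - y(0), with y(0) = -4, y'(0) = 0, the left side becomes (s^2 + 6*s - 1)Y - (-4*s - 24).
The right side is L{sin(5*t)} = 5/(s^2 + 25).
So (s^2 + 6*s - 1)Y = 5/(s^2 + 25) + (-4*s - 24).
Divide through and combine into a single rational function.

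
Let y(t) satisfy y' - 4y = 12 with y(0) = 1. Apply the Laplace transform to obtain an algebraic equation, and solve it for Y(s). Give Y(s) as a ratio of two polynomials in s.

Y(s) = (s + 12)/(s^2 - 4*s)

Take the Laplace transform of both sides.
With L{y'} = sY - y(0) = sY - 1: the LHS transforms to (s - 4)Y - (1).
The right side is L{12} = 12/s.
So (s - 4)Y = 12/s + (1).
Solve for Y(s) and write it as one ratio of polynomials.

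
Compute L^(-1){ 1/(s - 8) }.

exp(8*t)

Since L{e^(8t)} = 1/(s - 8), the inverse is e^(8*t).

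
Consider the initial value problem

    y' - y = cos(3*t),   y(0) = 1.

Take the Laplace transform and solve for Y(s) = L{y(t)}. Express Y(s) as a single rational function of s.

Y(s) = (s^2 + s + 9)/(s^3 - s^2 + 9*s - 9)

Apply the Laplace transform to the equation.
Using L{y'} = sY - y(0) = sY - 1, the left side becomes (s - 1)Y - (1).
The right side is L{cos(3*t)} = s/(s^2 + 9).
So (s - 1)Y = s/(s^2 + 9) + (1).
Solve for Y(s) and write it as one ratio of polynomials.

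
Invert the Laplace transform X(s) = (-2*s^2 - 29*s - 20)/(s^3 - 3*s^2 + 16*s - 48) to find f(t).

Factor the denominator: s^3 - 3*s^2 + 16*s - 48 = (s - 3)*(s^2 + 16).
Partial fraction decomposition gives [-5/(s - 3)] + [3*s/(s^2 + 16)] + [-20/(s^2 + 16)].
Invert each term: -5/(s - 3) ↔ -5e^(3t); 3·s/(s^2 + 16) ↔ 3cos(4t); -5·4/(s^2 + 16) ↔ -5sin(4t).

f(t) = -5*exp(3*t) - 5*sin(4*t) + 3*cos(4*t)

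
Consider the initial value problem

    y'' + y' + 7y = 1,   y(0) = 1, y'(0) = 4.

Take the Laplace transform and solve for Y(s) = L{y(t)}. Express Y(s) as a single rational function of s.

Apply the Laplace transform to the equation.
With L{y''} = s^2 Y - s·y(0) - y'(0) and L{y'} = sY - y(0), with y(0) = 1, y'(0) = 4: the LHS transforms to (s^2 + s + 7)Y - (s + 5).
The right side is L{1} = 1/s.
So (s^2 + s + 7)Y = 1/s + (s + 5).
Solve for Y(s) and write it as one ratio of polynomials.

Y(s) = (s^2 + 5*s + 1)/(s^3 + s^2 + 7*s)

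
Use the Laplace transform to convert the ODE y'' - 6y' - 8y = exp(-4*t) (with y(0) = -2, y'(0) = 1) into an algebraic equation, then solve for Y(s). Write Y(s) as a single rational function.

Laplace-transform each side.
Using L{y''} = s^2 Y - s·y(0) - y'(0) and L{y'} = sY - y(0), with y(0) = -2, y'(0) = 1, the left side becomes (s^2 - 6*s - 8)Y - (-2*s + 13).
The right side is L{exp(-4*t)} = 1/(s + 4).
So (s^2 - 6*s - 8)Y = 1/(s + 4) + (-2*s + 13).
Isolate Y and clear denominators.

Y(s) = (-2*s^2 + 5*s + 53)/(s^3 - 2*s^2 - 32*s - 32)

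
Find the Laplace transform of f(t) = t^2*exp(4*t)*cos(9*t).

2*(s - 4)*(s^2 - 8*s - 227)/(s^2 - 8*s + 97)^3

L{cos(9t)} = s/(s^2 + 81).
Multiplying by e^(4t) shifts s → s - 4, so L{exp(4*t)*cos(9*t)} = (s - 4)/((s - 4)^2 + 81).
Then apply L{t^2·g(t)} = (-1)^2 d^2/ds^2[G(s)] with G(s) = (s - 4)/((s - 4)^2 + 81):
differentiating 2 times and applying the sign gives 2*(s - 4)*(s^2 - 8*s - 227)/(s^2 - 8*s + 97)^3.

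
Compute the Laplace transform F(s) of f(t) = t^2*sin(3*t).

F(s) = 18*(s^2 - 3)/(s^2 + 9)^3

L{sin(3t)} = 3/(s^2 + 9).
Then apply L{t^2·g(t)} = (-1)^2 d^2/ds^2[G(s)] with G(s) = 3/(s^2 + 9):
differentiating 2 times and applying the sign gives 18*(s^2 - 3)/(s^2 + 9)^3.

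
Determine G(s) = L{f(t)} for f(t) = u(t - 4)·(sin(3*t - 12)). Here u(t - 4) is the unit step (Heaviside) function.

G(s) = 3*exp(-4*s)/(s^2 + 9)

By the second shifting theorem, L{u(t - c)·g(t - c)} = e^(-cs)·H(s) with c = 4 and H(s) = L{g(t)}.
L{sin(3t)} = 3/(s^2 + 9).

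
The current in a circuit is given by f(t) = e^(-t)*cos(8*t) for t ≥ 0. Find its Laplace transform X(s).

X(s) = (s + 1)/((s + 1)^2 + 64)

L{cos(8t)} = s/(s^2 + 64).
By the first shifting theorem, multiplying by e^(-t) replaces s with s + 1.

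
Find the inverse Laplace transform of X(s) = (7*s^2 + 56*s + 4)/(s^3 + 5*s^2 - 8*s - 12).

Factor the denominator: s^3 + 5*s^2 - 8*s - 12 = (s - 2)*(s + 1)*(s + 6).
Partial fraction decomposition gives [-2/(s + 6)] + [3/(s + 1)] + [6/(s - 2)].
Invert each term: -2/(s + 6) ↔ -2e^(-6t); 3/(s + 1) ↔ 3e^(-t); 6/(s - 2) ↔ 6e^(2t).

6*exp(2*t) + 3*exp(-t) - 2*exp(-6*t)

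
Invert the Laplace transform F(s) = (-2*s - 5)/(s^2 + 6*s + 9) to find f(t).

f(t) = t*exp(-3*t) - 2*exp(-3*t)

Factor the denominator: s^2 + 6*s + 9 = (s + 3)^2.
Partial fraction decomposition gives [-2/(s + 3)] + [(s + 3)^(-2)].
Invert each term: -2/(s + 3) ↔ -2e^(-3t); 1/(s + 3)^2 ↔ t·e^(-3t).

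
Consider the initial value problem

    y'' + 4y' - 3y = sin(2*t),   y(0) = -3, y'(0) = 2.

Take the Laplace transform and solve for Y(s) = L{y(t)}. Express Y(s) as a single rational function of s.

Y(s) = (-3*s^3 - 10*s^2 - 12*s - 38)/(s^4 + 4*s^3 + s^2 + 16*s - 12)

Take the Laplace transform of both sides.
With L{y''} = s^2 Y - s·y(0) - y'(0) and L{y'} = sY - y(0), with y(0) = -3, y'(0) = 2: the LHS transforms to (s^2 + 4*s - 3)Y - (-3*s - 10).
The right side is L{sin(2*t)} = 2/(s^2 + 4).
So (s^2 + 4*s - 3)Y = 2/(s^2 + 4) + (-3*s - 10).
Isolate Y and clear denominators.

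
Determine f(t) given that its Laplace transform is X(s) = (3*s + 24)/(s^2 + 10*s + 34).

Complete the square in the denominator: s^2 + 10*s + 34 = (s + 5)^2 + 3^2.
Split the numerator to match: 3*s + 24 = 3·(s + 5) + 3·3.
Invert each term: 3·(s + 5)/((s + 5)^2 + 9) ↔ 3e^(-5t)cos(3t); 3·3/((s + 5)^2 + 9) ↔ 3e^(-5t)sin(3t).

f(t) = 3*exp(-5*t)*sin(3*t) + 3*exp(-5*t)*cos(3*t)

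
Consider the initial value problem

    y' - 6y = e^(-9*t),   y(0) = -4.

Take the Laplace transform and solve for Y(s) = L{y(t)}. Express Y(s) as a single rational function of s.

Transform both sides with L{·}.
Using L{y'} = sY - y(0) = sY - (-4), the left side becomes (s - 6)Y - (-4).
The right side is L{e^(-9*t)} = 1/(s + 9).
So (s - 6)Y = 1/(s + 9) + (-4).
Isolate Y and clear denominators.

Y(s) = (-4*s - 35)/(s^2 + 3*s - 54)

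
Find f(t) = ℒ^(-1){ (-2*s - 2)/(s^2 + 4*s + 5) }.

Complete the square in the denominator: s^2 + 4*s + 5 = (s + 2)^2 + 1^2.
Split the numerator to match: -2*s - 2 = -2·(s + 2) + 2·1.
Invert each term: -2·(s + 2)/((s + 2)^2 + 1) ↔ -2e^(-2t)cos(t); 2·1/((s + 2)^2 + 1) ↔ 2e^(-2t)sin(t).

f(t) = 2*exp(-2*t)*sin(t) - 2*exp(-2*t)*cos(t)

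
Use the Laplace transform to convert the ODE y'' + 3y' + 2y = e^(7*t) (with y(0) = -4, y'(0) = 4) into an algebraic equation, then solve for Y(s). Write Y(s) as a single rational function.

Y(s) = (-4*s^2 + 20*s + 57)/(s^3 - 4*s^2 - 19*s - 14)

Take the Laplace transform of both sides.
The derivative rules (L{y''} = s^2 Y - s·y(0) - y'(0) and L{y'} = sY - y(0), with y(0) = -4, y'(0) = 4) turn the left side into (s^2 + 3*s + 2)Y - (-4*s - 8).
The right side is L{e^(7*t)} = 1/(s - 7).
So (s^2 + 3*s + 2)Y = 1/(s - 7) + (-4*s - 8).
Solve for Y(s) and write it as one ratio of polynomials.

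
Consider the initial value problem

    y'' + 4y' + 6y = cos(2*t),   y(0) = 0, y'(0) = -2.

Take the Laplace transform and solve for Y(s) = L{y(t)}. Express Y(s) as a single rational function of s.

Take the Laplace transform of both sides.
With L{y''} = s^2 Y - s·y(0) - y'(0) and L{y'} = sY - y(0), with y(0) = 0, y'(0) = -2: the LHS transforms to (s^2 + 4*s + 6)Y - (-2).
The right side is L{cos(2*t)} = s/(s^2 + 4).
So (s^2 + 4*s + 6)Y = s/(s^2 + 4) + (-2).
Isolate Y and clear denominators.

Y(s) = (-2*s^2 + s - 8)/(s^4 + 4*s^3 + 10*s^2 + 16*s + 24)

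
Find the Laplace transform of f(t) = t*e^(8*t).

L{e^(8t)} = 1/(s - 8).
Then apply L{t·g(t)} = -d/ds[G(s)] with G(s) = 1/(s - 8):
differentiating 1 time and applying the sign gives (s - 8)^(-2).

(s - 8)^(-2)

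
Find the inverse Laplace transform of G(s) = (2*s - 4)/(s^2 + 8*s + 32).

Complete the square in the denominator: s^2 + 8*s + 32 = (s + 4)^2 + 4^2.
Split the numerator to match: 2*s - 4 = 2·(s + 4) - 3·4.
Invert each term: 2·(s + 4)/((s + 4)^2 + 16) ↔ 2e^(-4t)cos(4t); -3·4/((s + 4)^2 + 16) ↔ -3e^(-4t)sin(4t).

-3*exp(-4*t)*sin(4*t) + 2*exp(-4*t)*cos(4*t)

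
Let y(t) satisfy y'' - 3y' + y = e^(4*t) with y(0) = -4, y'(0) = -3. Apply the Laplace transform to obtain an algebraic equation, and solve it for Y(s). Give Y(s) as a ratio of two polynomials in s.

Y(s) = (-4*s^2 + 25*s - 35)/(s^3 - 7*s^2 + 13*s - 4)

Apply the Laplace transform to the equation.
Using L{y''} = s^2 Y - s·y(0) - y'(0) and L{y'} = sY - y(0), with y(0) = -4, y'(0) = -3, the left side becomes (s^2 - 3*s + 1)Y - (-4*s + 9).
The right side is L{e^(4*t)} = 1/(s - 4).
So (s^2 - 3*s + 1)Y = 1/(s - 4) + (-4*s + 9).
Isolate Y and clear denominators.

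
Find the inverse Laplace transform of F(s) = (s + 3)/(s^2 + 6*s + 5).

Rewrite the denominator: s^2 + 6*s + 5 = (s + 3)^2 - 4.
The form in (s + 3) signals a first-shifting-theorem factor e^(-3t).
Since L{cosh(2t)} = s/(s^2 - 4), the inverse is e^(-3*t)*cosh(2*t).

exp(-3*t)*cosh(2*t)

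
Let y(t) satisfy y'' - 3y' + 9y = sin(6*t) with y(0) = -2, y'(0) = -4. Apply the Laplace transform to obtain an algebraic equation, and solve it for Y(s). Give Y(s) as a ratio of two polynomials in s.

Take the Laplace transform of both sides.
The derivative rules (L{y''} = s^2 Y - s·y(0) - y'(0) and L{y'} = sY - y(0), with y(0) = -2, y'(0) = -4) turn the left side into (s^2 - 3*s + 9)Y - (-2*s + 2).
The right side is L{sin(6*t)} = 6/(s^2 + 36).
So (s^2 - 3*s + 9)Y = 6/(s^2 + 36) + (-2*s + 2).
Isolate Y and clear denominators.

Y(s) = (-2*s^3 + 2*s^2 - 72*s + 78)/(s^4 - 3*s^3 + 45*s^2 - 108*s + 324)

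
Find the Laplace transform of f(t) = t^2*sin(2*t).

4*(3*s^2 - 4)/(s^2 + 4)^3

L{sin(2t)} = 2/(s^2 + 4).
Then apply L{t^2·g(t)} = (-1)^2 d^2/ds^2[G(s)] with G(s) = 2/(s^2 + 4):
differentiating 2 times and applying the sign gives 4*(3*s^2 - 4)/(s^2 + 4)^3.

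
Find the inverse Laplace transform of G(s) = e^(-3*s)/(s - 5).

Heaviside(t - 3)*(exp(5*t - 15))

The factor e^(-3s) signals a time shift by c = 3 (second shifting theorem).
L{e^(5t)} = 1/(s - 5), so L^-1{1/(s - 5)} = e^(5*t).
Hence the inverse is u(t - 3) times that function evaluated at t - 3.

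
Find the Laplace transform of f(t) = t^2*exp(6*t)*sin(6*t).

L{sin(6t)} = 6/(s^2 + 36).
Multiplying by e^(6t) shifts s → s - 6, so L{exp(6*t)*sin(6*t)} = 6/((s - 6)^2 + 36).
Then apply L{t^2·g(t)} = (-1)^2 d^2/ds^2[H(s)] with H(s) = 6/((s - 6)^2 + 36):
differentiating 2 times and applying the sign gives 36*(s^2 - 12*s + 24)/(s^2 - 12*s + 72)^3.

36*(s^2 - 12*s + 24)/(s^2 - 12*s + 72)^3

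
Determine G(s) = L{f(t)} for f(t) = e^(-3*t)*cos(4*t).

G(s) = (s + 3)/((s + 3)^2 + 16)

L{cos(4t)} = s/(s^2 + 16).
By the first shifting theorem, multiplying by e^(-3t) replaces s with s + 3.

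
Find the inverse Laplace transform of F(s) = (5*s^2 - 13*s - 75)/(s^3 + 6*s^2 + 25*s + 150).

Factor the denominator: s^3 + 6*s^2 + 25*s + 150 = (s + 6)*(s^2 + 25).
Partial fraction decomposition gives [3/(s + 6)] + [2*s/(s^2 + 25)] + [-25/(s^2 + 25)].
Invert each term: 3/(s + 6) ↔ 3e^(-6t); 2·s/(s^2 + 25) ↔ 2cos(5t); -5·5/(s^2 + 25) ↔ -5sin(5t).

-5*sin(5*t) + 2*cos(5*t) + 3*exp(-6*t)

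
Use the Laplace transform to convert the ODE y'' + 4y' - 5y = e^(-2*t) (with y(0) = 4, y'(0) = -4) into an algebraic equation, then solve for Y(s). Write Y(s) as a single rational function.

Apply the Laplace transform to the equation.
The derivative rules (L{y''} = s^2 Y - s·y(0) - y'(0) and L{y'} = sY - y(0), with y(0) = 4, y'(0) = -4) turn the left side into (s^2 + 4*s - 5)Y - (4*s + 12).
The right side is L{e^(-2*t)} = 1/(s + 2).
So (s^2 + 4*s - 5)Y = 1/(s + 2) + (4*s + 12).
Divide through and combine into a single rational function.

Y(s) = (4*s^2 + 20*s + 25)/(s^3 + 6*s^2 + 3*s - 10)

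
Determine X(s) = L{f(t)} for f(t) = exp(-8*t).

L{1} = 1/s.
By the first shifting theorem, multiplying by e^(-8t) replaces s with s + 8.

X(s) = 1/(s + 8)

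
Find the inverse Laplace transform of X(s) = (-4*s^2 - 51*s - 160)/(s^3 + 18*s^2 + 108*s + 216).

t^2*exp(-6*t) - 3*t*exp(-6*t) - 4*exp(-6*t)

Factor the denominator: s^3 + 18*s^2 + 108*s + 216 = (s + 6)^3.
Partial fraction decomposition gives [-4/(s + 6)] + [-3/(s + 6)^2] + [2/(s + 6)^3].
Invert each term: -4/(s + 6) ↔ -4e^(-6t); -3/(s + 6)^2 ↔ -3t·e^(-6t); 2/(s + 6)^3 ↔ (1)t^2·e^(-6t).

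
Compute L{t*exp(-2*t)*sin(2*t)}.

4*(s + 2)/(s^2 + 4*s + 8)^2

L{sin(2t)} = 2/(s^2 + 4).
Multiplying by e^(-2t) shifts s → s + 2, so L{exp(-2*t)*sin(2*t)} = 2/((s + 2)^2 + 4).
Then apply L{t·g(t)} = -d/ds[H(s)] with H(s) = 2/((s + 2)^2 + 4):
differentiating 1 time and applying the sign gives 4*(s + 2)/(s^2 + 4*s + 8)^2.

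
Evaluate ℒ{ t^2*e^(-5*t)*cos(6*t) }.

2*(s + 5)*(s^2 + 10*s - 83)/(s^2 + 10*s + 61)^3

L{cos(6t)} = s/(s^2 + 36).
Multiplying by e^(-5t) shifts s → s + 5, so L{e^(-5*t)*cos(6*t)} = (s + 5)/((s + 5)^2 + 36).
Then apply L{t^2·g(t)} = (-1)^2 d^2/ds^2[G(s)] with G(s) = (s + 5)/((s + 5)^2 + 36):
differentiating 2 times and applying the sign gives 2*(s + 5)*(s^2 + 10*s - 83)/(s^2 + 10*s + 61)^3.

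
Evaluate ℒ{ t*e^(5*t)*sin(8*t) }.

16*(s - 5)/(s^2 - 10*s + 89)^2

L{sin(8t)} = 8/(s^2 + 64).
Multiplying by e^(5t) shifts s → s - 5, so L{e^(5*t)*sin(8*t)} = 8/((s - 5)^2 + 64).
Then apply L{t·g(t)} = -d/ds[G(s)] with G(s) = 8/((s - 5)^2 + 64):
differentiating 1 time and applying the sign gives 16*(s - 5)/(s^2 - 10*s + 89)^2.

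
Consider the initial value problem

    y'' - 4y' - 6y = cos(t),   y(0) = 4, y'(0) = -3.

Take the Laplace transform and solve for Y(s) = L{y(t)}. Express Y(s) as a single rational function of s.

Laplace-transform each side.
The derivative rules (L{y''} = s^2 Y - s·y(0) - y'(0) and L{y'} = sY - y(0), with y(0) = 4, y'(0) = -3) turn the left side into (s^2 - 4*s - 6)Y - (4*s - 19).
The right side is L{cos(t)} = s/(s^2 + 1).
So (s^2 - 4*s - 6)Y = s/(s^2 + 1) + (4*s - 19).
Divide through and combine into a single rational function.

Y(s) = (4*s^3 - 19*s^2 + 5*s - 19)/(s^4 - 4*s^3 - 5*s^2 - 4*s - 6)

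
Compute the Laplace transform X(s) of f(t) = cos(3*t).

L{cos(3t)} = s/(s^2 + 9).

X(s) = s/(s^2 + 9)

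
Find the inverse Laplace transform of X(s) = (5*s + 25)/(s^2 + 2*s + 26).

4*exp(-t)*sin(5*t) + 5*exp(-t)*cos(5*t)

Complete the square in the denominator: s^2 + 2*s + 26 = (s + 1)^2 + 5^2.
Split the numerator to match: 5*s + 25 = 5·(s + 1) + 4·5.
Invert each term: 5·(s + 1)/((s + 1)^2 + 25) ↔ 5e^(-t)cos(5t); 4·5/((s + 1)^2 + 25) ↔ 4e^(-t)sin(5t).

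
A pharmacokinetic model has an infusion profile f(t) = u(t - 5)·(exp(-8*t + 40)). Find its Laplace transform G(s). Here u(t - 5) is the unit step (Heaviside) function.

G(s) = exp(-5*s)/(s + 8)

By the second shifting theorem, L{u(t - c)·g(t - c)} = e^(-cs)·H(s) with c = 5 and H(s) = L{g(t)}.
L{e^(-8t)} = 1/(s + 8).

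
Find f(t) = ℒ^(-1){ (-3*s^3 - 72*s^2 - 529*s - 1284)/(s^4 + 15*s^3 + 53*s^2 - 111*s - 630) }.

Factor the denominator: s^4 + 15*s^3 + 53*s^2 - 111*s - 630 = (s - 3)*(s + 5)*(s + 6)*(s + 7).
Partial fraction decomposition gives [4/(s + 7)] + [-5/(s - 3)] + [4/(s + 5)] + [-6/(s + 6)].
Invert each term: 4/(s + 7) ↔ 4e^(-7t); -5/(s - 3) ↔ -5e^(3t); 4/(s + 5) ↔ 4e^(-5t); -6/(s + 6) ↔ -6e^(-6t).

f(t) = -5*exp(3*t) + 4*exp(-5*t) - 6*exp(-6*t) + 4*exp(-7*t)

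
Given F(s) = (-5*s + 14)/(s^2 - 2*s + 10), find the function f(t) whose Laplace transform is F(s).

Complete the square in the denominator: s^2 - 2*s + 10 = (s - 1)^2 + 3^2.
Split the numerator to match: -5*s + 14 = -5·(s - 1) + 3·3.
Invert each term: -5·(s - 1)/((s - 1)^2 + 9) ↔ -5e^(t)cos(3t); 3·3/((s - 1)^2 + 9) ↔ 3e^(t)sin(3t).

f(t) = 3*exp(t)*sin(3*t) - 5*exp(t)*cos(3*t)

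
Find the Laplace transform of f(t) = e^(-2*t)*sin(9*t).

L{sin(9t)} = 9/(s^2 + 81).
By the first shifting theorem, multiplying by e^(-2t) replaces s with s + 2.

9/((s + 2)^2 + 81)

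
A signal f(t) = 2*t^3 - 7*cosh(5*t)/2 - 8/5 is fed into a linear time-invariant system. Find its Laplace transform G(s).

G(s) = -7*s/(2*(s^2 - 25)) - 8/(5*s) + 12/s^4

The transform is linear, so treat each term independently.
L{-8/5} = (-8/5)/s; (-7/2)·[L{cosh(5t)} = s/(s^2 - 25)]; (2)·[L{t^3} = 3!/s^4 = 6/s^4].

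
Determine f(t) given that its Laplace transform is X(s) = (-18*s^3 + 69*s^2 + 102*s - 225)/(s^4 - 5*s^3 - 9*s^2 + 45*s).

Factor the denominator: s^4 - 5*s^3 - 9*s^2 + 45*s = s*(s - 5)*(s - 3)*(s + 3).
Partial fraction decomposition gives [-4/(s + 3)] + [-6/(s - 3)] + [-5/s] + [-3/(s - 5)].
Invert each term: -4/(s + 3) ↔ -4e^(-3t); -6/(s - 3) ↔ -6e^(3t); -5/(s - 0) ↔ -5e^(0t); -3/(s - 5) ↔ -3e^(5t).

f(t) = -3*exp(5*t) - 6*exp(3*t) - 5 - 4*exp(-3*t)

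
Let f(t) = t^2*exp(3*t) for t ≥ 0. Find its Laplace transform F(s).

F(s) = 2/(s - 3)^3

L{e^(3t)} = 1/(s - 3).
Then apply L{t^2·g(t)} = (-1)^2 d^2/ds^2[G(s)] with G(s) = 1/(s - 3):
differentiating 2 times and applying the sign gives 2/(s - 3)^3.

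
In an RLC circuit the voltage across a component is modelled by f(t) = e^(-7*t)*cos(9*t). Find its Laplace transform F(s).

L{cos(9t)} = s/(s^2 + 81).
By the first shifting theorem, multiplying by e^(-7t) replaces s with s + 7.

F(s) = (s + 7)/((s + 7)^2 + 81)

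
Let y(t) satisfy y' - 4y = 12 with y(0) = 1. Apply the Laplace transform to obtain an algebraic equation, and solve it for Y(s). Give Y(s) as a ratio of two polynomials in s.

Laplace-transform each side.
With L{y'} = sY - y(0) = sY - 1: the LHS transforms to (s - 4)Y - (1).
The right side is L{12} = 12/s.
So (s - 4)Y = 12/s + (1).
Isolate Y and clear denominators.

Y(s) = (s + 12)/(s^2 - 4*s)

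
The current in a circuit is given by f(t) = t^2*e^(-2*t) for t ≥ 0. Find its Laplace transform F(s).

L{e^(-2t)} = 1/(s + 2).
Then apply L{t^2·g(t)} = (-1)^2 d^2/ds^2[G(s)] with G(s) = 1/(s + 2):
differentiating 2 times and applying the sign gives 2/(s + 2)^3.

F(s) = 2/(s + 2)^3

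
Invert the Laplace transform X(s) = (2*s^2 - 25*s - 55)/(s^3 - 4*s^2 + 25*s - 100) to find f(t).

Factor the denominator: s^3 - 4*s^2 + 25*s - 100 = (s - 4)*(s^2 + 25).
Partial fraction decomposition gives [-3/(s - 4)] + [5*s/(s^2 + 25)] + [-5/(s^2 + 25)].
Invert each term: -3/(s - 4) ↔ -3e^(4t); 5·s/(s^2 + 25) ↔ 5cos(5t); -1·5/(s^2 + 25) ↔ -sin(5t).

f(t) = -3*exp(4*t) - sin(5*t) + 5*cos(5*t)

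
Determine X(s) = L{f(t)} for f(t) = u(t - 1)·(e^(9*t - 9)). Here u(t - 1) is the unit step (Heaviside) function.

By the second shifting theorem, L{u(t - c)·g(t - c)} = e^(-cs)·G(s) with c = 1 and G(s) = L{g(t)}.
L{e^(9t)} = 1/(s - 9).

X(s) = exp(-s)/(s - 9)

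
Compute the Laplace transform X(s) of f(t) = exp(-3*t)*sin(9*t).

X(s) = 9/((s + 3)^2 + 81)

L{sin(9t)} = 9/(s^2 + 81).
By the first shifting theorem, multiplying by e^(-3t) replaces s with s + 3.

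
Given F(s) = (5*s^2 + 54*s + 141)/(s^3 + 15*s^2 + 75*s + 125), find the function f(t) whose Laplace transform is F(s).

f(t) = -2*t^2*exp(-5*t) + 4*t*exp(-5*t) + 5*exp(-5*t)

Factor the denominator: s^3 + 15*s^2 + 75*s + 125 = (s + 5)^3.
Partial fraction decomposition gives [5/(s + 5)] + [4/(s + 5)^2] + [-4/(s + 5)^3].
Invert each term: 5/(s + 5) ↔ 5e^(-5t); 4/(s + 5)^2 ↔ 4t·e^(-5t); -4/(s + 5)^3 ↔ (-2)t^2·e^(-5t).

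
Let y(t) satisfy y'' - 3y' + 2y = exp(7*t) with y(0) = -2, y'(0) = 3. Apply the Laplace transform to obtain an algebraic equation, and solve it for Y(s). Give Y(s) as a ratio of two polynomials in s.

Y(s) = (-2*s^2 + 23*s - 62)/(s^3 - 10*s^2 + 23*s - 14)

Laplace-transform each side.
The derivative rules (L{y''} = s^2 Y - s·y(0) - y'(0) and L{y'} = sY - y(0), with y(0) = -2, y'(0) = 3) turn the left side into (s^2 - 3*s + 2)Y - (-2*s + 9).
The right side is L{exp(7*t)} = 1/(s - 7).
So (s^2 - 3*s + 2)Y = 1/(s - 7) + (-2*s + 9).
Divide through and combine into a single rational function.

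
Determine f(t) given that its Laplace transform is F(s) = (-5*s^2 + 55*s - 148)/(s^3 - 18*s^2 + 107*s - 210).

f(t) = -4*exp(7*t) - 2*exp(6*t) + exp(5*t)

Factor the denominator: s^3 - 18*s^2 + 107*s - 210 = (s - 7)*(s - 6)*(s - 5).
Partial fraction decomposition gives [1/(s - 5)] + [-4/(s - 7)] + [-2/(s - 6)].
Invert each term: 1/(s - 5) ↔ e^(5t); -4/(s - 7) ↔ -4e^(7t); -2/(s - 6) ↔ -2e^(6t).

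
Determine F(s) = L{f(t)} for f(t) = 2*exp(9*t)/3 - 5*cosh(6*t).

F(s) = -5*s/(s^2 - 36) + 2/(3*(s - 9))

By linearity of the Laplace transform, transform each term separately.
(-5)·[L{cosh(6t)} = s/(s^2 - 36)]; (2/3)·[L{e^(9t)} = 1/(s - 9)].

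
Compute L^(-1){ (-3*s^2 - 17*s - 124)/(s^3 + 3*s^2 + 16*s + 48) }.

-5*sin(4*t) + cos(4*t) - 4*exp(-3*t)

Factor the denominator: s^3 + 3*s^2 + 16*s + 48 = (s + 3)*(s^2 + 16).
Partial fraction decomposition gives [-4/(s + 3)] + [s/(s^2 + 16)] + [-20/(s^2 + 16)].
Invert each term: -4/(s + 3) ↔ -4e^(-3t); 1·s/(s^2 + 16) ↔ cos(4t); -5·4/(s^2 + 16) ↔ -5sin(4t).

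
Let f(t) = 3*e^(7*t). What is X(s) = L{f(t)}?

L{3} = 3/s.
By the first shifting theorem, multiplying by e^(7t) replaces s with s - 7.

X(s) = 3/(s - 7)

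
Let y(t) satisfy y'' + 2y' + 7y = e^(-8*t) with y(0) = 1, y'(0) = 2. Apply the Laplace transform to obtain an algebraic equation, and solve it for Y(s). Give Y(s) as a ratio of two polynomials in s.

Y(s) = (s^2 + 12*s + 33)/(s^3 + 10*s^2 + 23*s + 56)

Take the Laplace transform of both sides.
The derivative rules (L{y''} = s^2 Y - s·y(0) - y'(0) and L{y'} = sY - y(0), with y(0) = 1, y'(0) = 2) turn the left side into (s^2 + 2*s + 7)Y - (s + 4).
The right side is L{e^(-8*t)} = 1/(s + 8).
So (s^2 + 2*s + 7)Y = 1/(s + 8) + (s + 4).
Isolate Y and clear denominators.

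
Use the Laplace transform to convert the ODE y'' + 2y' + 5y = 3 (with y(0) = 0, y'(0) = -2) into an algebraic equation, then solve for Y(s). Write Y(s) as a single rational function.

Y(s) = (-2*s + 3)/(s^3 + 2*s^2 + 5*s)

Apply the Laplace transform to the equation.
The derivative rules (L{y''} = s^2 Y - s·y(0) - y'(0) and L{y'} = sY - y(0), with y(0) = 0, y'(0) = -2) turn the left side into (s^2 + 2*s + 5)Y - (-2).
The right side is L{3} = 3/s.
So (s^2 + 2*s + 5)Y = 3/s + (-2).
Solve for Y(s) and write it as one ratio of polynomials.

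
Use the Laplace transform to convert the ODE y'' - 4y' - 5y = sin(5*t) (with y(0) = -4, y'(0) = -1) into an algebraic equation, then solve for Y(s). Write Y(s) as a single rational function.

Y(s) = (-4*s^3 + 15*s^2 - 100*s + 380)/(s^4 - 4*s^3 + 20*s^2 - 100*s - 125)

Apply the Laplace transform to the equation.
Using L{y''} = s^2 Y - s·y(0) - y'(0) and L{y'} = sY - y(0), with y(0) = -4, y'(0) = -1, the left side becomes (s^2 - 4*s - 5)Y - (-4*s + 15).
The right side is L{sin(5*t)} = 5/(s^2 + 25).
So (s^2 - 4*s - 5)Y = 5/(s^2 + 25) + (-4*s + 15).
Solve for Y(s) and write it as one ratio of polynomials.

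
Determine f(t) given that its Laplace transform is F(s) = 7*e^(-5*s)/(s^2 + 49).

The factor e^(-5s) signals a time shift by c = 5 (second shifting theorem).
L{sin(7t)} = 7/(s^2 + 49), so L^-1{7/(s^2 + 49)} = sin(7*t).
Hence the inverse is u(t - 5) times that function evaluated at t - 5.

f(t) = Heaviside(t - 5)*(sin(7*t - 35))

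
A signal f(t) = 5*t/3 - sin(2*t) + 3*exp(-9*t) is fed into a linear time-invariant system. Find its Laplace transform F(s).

The transform is linear, so treat each term independently.
(3)·[L{e^(-9t)} = 1/(s + 9)]; (5/3)·[L{t} = 1!/s^2 = 1/s^2]; (-1)·[L{sin(2t)} = 2/(s^2 + 4)].

F(s) = -2/(s^2 + 4) + 3/(s + 9) + 5/(3*s^2)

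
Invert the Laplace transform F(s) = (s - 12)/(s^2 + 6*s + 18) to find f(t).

Complete the square in the denominator: s^2 + 6*s + 18 = (s + 3)^2 + 3^2.
Split the numerator to match: s - 12 = 1·(s + 3) - 5·3.
Invert each term: 1·(s + 3)/((s + 3)^2 + 9) ↔ e^(-3t)cos(3t); -5·3/((s + 3)^2 + 9) ↔ -5e^(-3t)sin(3t).

f(t) = -5*exp(-3*t)*sin(3*t) + exp(-3*t)*cos(3*t)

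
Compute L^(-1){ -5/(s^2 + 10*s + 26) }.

-5*exp(-5*t)*sin(t)

Rewrite the denominator: s^2 + 10*s + 26 = (s + 5)^2 + 1.
The form in (s + 5) signals a first-shifting-theorem factor e^(-5t).
Since L{sin(t)} = 1/(s^2 + 1), the inverse is e^(-5*t)*sin(t), scaled by -5.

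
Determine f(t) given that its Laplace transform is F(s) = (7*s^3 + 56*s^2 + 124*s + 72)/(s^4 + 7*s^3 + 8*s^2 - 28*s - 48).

Factor the denominator: s^4 + 7*s^3 + 8*s^2 - 28*s - 48 = (s - 2)*(s + 2)*(s + 3)*(s + 4).
Partial fraction decomposition gives [3/(s + 3)] + [-2/(s + 4)] + [1/(s + 2)] + [5/(s - 2)].
Invert each term: 3/(s + 3) ↔ 3e^(-3t); -2/(s + 4) ↔ -2e^(-4t); 1/(s + 2) ↔ e^(-2t); 5/(s - 2) ↔ 5e^(2t).

f(t) = 5*exp(2*t) + exp(-2*t) + 3*exp(-3*t) - 2*exp(-4*t)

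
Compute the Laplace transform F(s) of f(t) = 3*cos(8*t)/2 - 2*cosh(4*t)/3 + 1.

By linearity of the Laplace transform, transform each term separately.
(3/2)·[L{cos(8t)} = s/(s^2 + 64)]; L{1} = 1/s; (-2/3)·[L{cosh(4t)} = s/(s^2 - 16)].

F(s) = 3*s/(2*(s^2 + 64)) - 2*s/(3*(s^2 - 16)) + 1/s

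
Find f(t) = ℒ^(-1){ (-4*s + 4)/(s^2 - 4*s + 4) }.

f(t) = -4*t*exp(2*t) - 4*exp(2*t)

Factor the denominator: s^2 - 4*s + 4 = (s - 2)^2.
Partial fraction decomposition gives [-4/(s - 2)] + [-4/(s - 2)^2].
Invert each term: -4/(s - 2) ↔ -4e^(2t); -4/(s - 2)^2 ↔ -4t·e^(2t).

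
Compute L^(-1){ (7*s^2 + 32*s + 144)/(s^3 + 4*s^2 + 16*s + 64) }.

5*sin(4*t) + 3*cos(4*t) + 4*exp(-4*t)

Factor the denominator: s^3 + 4*s^2 + 16*s + 64 = (s + 4)*(s^2 + 16).
Partial fraction decomposition gives [4/(s + 4)] + [3*s/(s^2 + 16)] + [20/(s^2 + 16)].
Invert each term: 4/(s + 4) ↔ 4e^(-4t); 3·s/(s^2 + 16) ↔ 3cos(4t); 5·4/(s^2 + 16) ↔ 5sin(4t).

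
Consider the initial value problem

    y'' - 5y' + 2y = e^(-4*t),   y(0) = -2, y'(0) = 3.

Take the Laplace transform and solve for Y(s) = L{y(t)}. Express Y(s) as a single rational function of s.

Y(s) = (-2*s^2 + 5*s + 53)/(s^3 - s^2 - 18*s + 8)

Laplace-transform each side.
The derivative rules (L{y''} = s^2 Y - s·y(0) - y'(0) and L{y'} = sY - y(0), with y(0) = -2, y'(0) = 3) turn the left side into (s^2 - 5*s + 2)Y - (-2*s + 13).
The right side is L{e^(-4*t)} = 1/(s + 4).
So (s^2 - 5*s + 2)Y = 1/(s + 4) + (-2*s + 13).
Solve for Y(s) and write it as one ratio of polynomials.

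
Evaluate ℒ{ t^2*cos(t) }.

L{cos(t)} = s/(s^2 + 1).
Then apply L{t^2·g(t)} = (-1)^2 d^2/ds^2[G(s)] with G(s) = s/(s^2 + 1):
differentiating 2 times and applying the sign gives 2*s*(s^2 - 3)/(s^2 + 1)^3.

2*s*(s^2 - 3)/(s^2 + 1)^3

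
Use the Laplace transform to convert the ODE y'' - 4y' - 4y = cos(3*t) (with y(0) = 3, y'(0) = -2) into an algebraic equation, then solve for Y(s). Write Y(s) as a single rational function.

Y(s) = (3*s^3 - 14*s^2 + 28*s - 126)/(s^4 - 4*s^3 + 5*s^2 - 36*s - 36)

Apply the Laplace transform to the equation.
With L{y''} = s^2 Y - s·y(0) - y'(0) and L{y'} = sY - y(0), with y(0) = 3, y'(0) = -2: the LHS transforms to (s^2 - 4*s - 4)Y - (3*s - 14).
The right side is L{cos(3*t)} = s/(s^2 + 9).
So (s^2 - 4*s - 4)Y = s/(s^2 + 9) + (3*s - 14).
Solve for Y(s) and write it as one ratio of polynomials.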